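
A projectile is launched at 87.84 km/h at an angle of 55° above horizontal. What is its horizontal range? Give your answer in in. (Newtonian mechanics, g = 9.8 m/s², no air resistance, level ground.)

v₀ = 87.84 km/h × 0.2777777777777778 = 24.4 m/s
R = v₀² × sin(2θ) / g = 24.4² × sin(2 × 55°) / 9.8 = 595.36 × 0.939693 / 9.8 = 57.0873 m
R = 57.0873 m / 0.0254 = 2248 in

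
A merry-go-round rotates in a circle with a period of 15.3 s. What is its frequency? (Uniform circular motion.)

f = 1/T = 1/15.3 = 0.0654 Hz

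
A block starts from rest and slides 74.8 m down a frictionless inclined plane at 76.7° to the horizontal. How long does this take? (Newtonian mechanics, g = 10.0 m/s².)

a = g sin(θ) = 10.0 × sin(76.7°) = 9.7318 m/s²
t = √(2d/a) = √(2 × 74.8 / 9.7318) = 3.92 s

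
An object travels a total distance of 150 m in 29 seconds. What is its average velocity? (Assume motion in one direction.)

v_avg = Δd / Δt = 150 / 29 = 5.17 m/s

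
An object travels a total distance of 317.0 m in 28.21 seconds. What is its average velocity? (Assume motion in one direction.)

v_avg = Δd / Δt = 317.0 / 28.21 = 11.24 m/s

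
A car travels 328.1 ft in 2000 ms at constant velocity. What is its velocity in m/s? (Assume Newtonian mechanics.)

d = 328.1 ft × 0.3048 = 100.005 m
t = 2000 ms × 0.001 = 2.0 s
v = d / t = 100.005 / 2.0 = 50.0 m/s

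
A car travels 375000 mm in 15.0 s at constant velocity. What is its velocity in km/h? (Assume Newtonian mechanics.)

d = 375000 mm × 0.001 = 375.0 m
v = d / t = 375.0 / 15.0 = 25.0 m/s
v = 25.0 m/s / 0.2777777777777778 = 90.0 km/h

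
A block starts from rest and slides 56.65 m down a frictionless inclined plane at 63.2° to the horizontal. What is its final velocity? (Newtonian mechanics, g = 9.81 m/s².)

a = g sin(θ) = 9.81 × sin(63.2°) = 8.7563 m/s²
v = √(2ad) = √(2 × 8.7563 × 56.65) = 31.5 m/s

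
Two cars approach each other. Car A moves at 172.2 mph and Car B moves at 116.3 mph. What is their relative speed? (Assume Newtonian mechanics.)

v_rel = v_A + v_B = 172.2 + 116.3 = 288.5 mph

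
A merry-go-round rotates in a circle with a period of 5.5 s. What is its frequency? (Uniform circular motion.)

f = 1/T = 1/5.5 = 0.1818 Hz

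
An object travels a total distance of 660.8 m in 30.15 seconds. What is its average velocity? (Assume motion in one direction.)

v_avg = Δd / Δt = 660.8 / 30.15 = 21.92 m/s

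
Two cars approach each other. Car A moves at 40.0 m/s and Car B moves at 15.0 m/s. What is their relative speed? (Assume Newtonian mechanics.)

v_rel = v_A + v_B = 40.0 + 15.0 = 55.0 m/s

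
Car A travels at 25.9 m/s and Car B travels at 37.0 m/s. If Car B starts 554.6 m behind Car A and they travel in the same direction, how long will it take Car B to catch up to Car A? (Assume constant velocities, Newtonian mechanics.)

Relative speed: v_rel = 37.0 - 25.9 = 11.1 m/s
Time to catch: t = d₀/v_rel = 554.6/11.1 = 49.96 s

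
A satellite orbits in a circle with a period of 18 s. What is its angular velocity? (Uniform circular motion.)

ω = 2π/T = 2π/18 = 0.3491 rad/s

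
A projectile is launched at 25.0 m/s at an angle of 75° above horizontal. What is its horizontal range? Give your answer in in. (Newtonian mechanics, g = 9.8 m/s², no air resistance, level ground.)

R = v₀² × sin(2θ) / g = 25.0² × sin(2 × 75°) / 9.8 = 625.0 × 0.5 / 9.8 = 31.8878 m
R = 31.8878 m / 0.0254 = 1255 in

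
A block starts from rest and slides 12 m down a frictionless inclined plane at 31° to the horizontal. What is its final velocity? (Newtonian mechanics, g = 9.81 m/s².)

a = g sin(θ) = 9.81 × sin(31°) = 5.0525 m/s²
v = √(2ad) = √(2 × 5.0525 × 12) = 11.01 m/s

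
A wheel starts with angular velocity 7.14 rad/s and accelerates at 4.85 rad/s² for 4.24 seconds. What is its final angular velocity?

ω = ω₀ + αt = 7.14 + 4.85 × 4.24 = 27.7 rad/s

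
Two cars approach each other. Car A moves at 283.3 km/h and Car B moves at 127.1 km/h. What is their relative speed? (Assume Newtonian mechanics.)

v_rel = v_A + v_B = 283.3 + 127.1 = 410.4 km/h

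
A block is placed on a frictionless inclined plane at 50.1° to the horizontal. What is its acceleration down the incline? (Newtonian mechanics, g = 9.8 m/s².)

a = g sin(θ) = 9.8 × sin(50.1°) = 9.8 × 0.7672 = 7.52 m/s²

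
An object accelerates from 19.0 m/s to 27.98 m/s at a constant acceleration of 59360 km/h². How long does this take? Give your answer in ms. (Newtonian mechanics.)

a = 59360 km/h² × 7.716049382716049e-05 = 4.58025 m/s²
t = (v - v₀) / a = (27.98 - 19.0) / 4.58025 = 1.96059 s
t = 1.96059 s / 0.001 = 1961 ms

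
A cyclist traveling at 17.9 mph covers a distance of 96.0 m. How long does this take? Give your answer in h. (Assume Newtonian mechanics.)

v = 17.9 mph × 0.44704 = 8.00202 m/s
t = d / v = 96.0 / 8.00202 = 11.997 s
t = 11.997 s / 3600.0 = 0.003332 h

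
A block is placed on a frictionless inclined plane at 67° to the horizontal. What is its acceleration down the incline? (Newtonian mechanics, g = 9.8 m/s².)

a = g sin(θ) = 9.8 × sin(67°) = 9.8 × 0.9205 = 9.02 m/s²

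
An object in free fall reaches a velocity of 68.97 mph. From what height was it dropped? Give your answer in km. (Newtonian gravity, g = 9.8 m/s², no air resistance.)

v = 68.97 mph × 0.44704 = 30.8323 m/s
h = v² / (2g) = 30.8323² / (2 × 9.8) = 48.5016 m
h = 48.5016 m / 1000.0 = 0.0485 km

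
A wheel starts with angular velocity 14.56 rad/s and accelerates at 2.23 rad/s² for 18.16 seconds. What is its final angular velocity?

ω = ω₀ + αt = 14.56 + 2.23 × 18.16 = 55.06 rad/s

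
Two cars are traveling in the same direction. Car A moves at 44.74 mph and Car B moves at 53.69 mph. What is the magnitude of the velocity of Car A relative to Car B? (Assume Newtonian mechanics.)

v_rel = |v_A - v_B| = |44.74 - 53.69| = 8.95 mph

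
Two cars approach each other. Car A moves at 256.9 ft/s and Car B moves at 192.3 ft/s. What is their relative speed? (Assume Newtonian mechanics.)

v_rel = v_A + v_B = 256.9 + 192.3 = 449.2 ft/s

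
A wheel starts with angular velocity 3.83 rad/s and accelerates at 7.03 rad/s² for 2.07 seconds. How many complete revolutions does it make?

θ = ω₀t + ½αt² = 3.83×2.07 + ½×7.03×2.07² = 22.9895235 rad
Total revolutions = θ/(2π) = 22.9895235/(2π) = 3.66
Complete revolutions = ⌊3.66⌋ = 3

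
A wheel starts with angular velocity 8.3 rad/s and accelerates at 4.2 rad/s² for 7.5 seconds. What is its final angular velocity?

ω = ω₀ + αt = 8.3 + 4.2 × 7.5 = 39.8 rad/s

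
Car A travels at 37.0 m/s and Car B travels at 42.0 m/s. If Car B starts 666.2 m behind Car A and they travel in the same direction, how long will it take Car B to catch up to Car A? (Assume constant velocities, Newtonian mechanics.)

Relative speed: v_rel = 42.0 - 37.0 = 5.0 m/s
Time to catch: t = d₀/v_rel = 666.2/5.0 = 133.24 s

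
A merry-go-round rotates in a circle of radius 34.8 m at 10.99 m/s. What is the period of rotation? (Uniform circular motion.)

T = 2πr/v = 2π×34.8/10.99 = 19.9 s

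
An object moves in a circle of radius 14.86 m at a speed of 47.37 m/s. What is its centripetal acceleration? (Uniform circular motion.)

a_c = v²/r = 47.37²/14.86 = 2243.9169/14.86 = 151.0 m/s²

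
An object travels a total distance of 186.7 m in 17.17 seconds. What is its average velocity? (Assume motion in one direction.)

v_avg = Δd / Δt = 186.7 / 17.17 = 10.87 m/s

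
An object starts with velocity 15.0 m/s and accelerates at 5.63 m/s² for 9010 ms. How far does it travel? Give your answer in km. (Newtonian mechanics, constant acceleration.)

t = 9010 ms × 0.001 = 9.01 s
d = v₀ × t + ½ × a × t² = 15.0 × 9.01 + 0.5 × 5.63 × 9.01² = 363.672 m
d = 363.672 m / 1000.0 = 0.3637 km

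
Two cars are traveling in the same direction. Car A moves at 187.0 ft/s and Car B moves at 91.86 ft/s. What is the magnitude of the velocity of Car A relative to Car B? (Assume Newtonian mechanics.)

v_rel = |v_A - v_B| = |187.0 - 91.86| = 95.14 ft/s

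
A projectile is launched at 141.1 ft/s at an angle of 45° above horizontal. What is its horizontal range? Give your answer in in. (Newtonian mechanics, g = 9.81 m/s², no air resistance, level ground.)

v₀ = 141.1 ft/s × 0.3048 = 43.0073 m/s
R = v₀² × sin(2θ) / g = 43.0073² × sin(2 × 45°) / 9.81 = 1849.63 × 1.0 / 9.81 = 188.545 m
R = 188.545 m / 0.0254 = 7423 in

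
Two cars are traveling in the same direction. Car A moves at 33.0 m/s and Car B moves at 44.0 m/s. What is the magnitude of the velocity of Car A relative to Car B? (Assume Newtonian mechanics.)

v_rel = |v_A - v_B| = |33.0 - 44.0| = 11.0 m/s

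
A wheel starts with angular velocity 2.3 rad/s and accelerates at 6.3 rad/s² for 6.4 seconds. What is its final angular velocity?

ω = ω₀ + αt = 2.3 + 6.3 × 6.4 = 42.62 rad/s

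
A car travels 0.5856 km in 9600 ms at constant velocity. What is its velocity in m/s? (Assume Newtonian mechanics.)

d = 0.5856 km × 1000.0 = 585.6 m
t = 9600 ms × 0.001 = 9.6 s
v = d / t = 585.6 / 9.6 = 61.0 m/s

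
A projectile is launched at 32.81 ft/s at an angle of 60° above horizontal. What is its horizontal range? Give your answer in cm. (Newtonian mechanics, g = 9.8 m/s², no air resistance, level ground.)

v₀ = 32.81 ft/s × 0.3048 = 10.0005 m/s
R = v₀² × sin(2θ) / g = 10.0005² × sin(2 × 60°) / 9.8 = 100.01 × 0.866025 / 9.8 = 8.83787 m
R = 8.83787 m / 0.01 = 883.8 cm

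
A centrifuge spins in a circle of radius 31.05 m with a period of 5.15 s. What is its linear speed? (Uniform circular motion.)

v = 2πr/T = 2π×31.05/5.15 = 37.88 m/s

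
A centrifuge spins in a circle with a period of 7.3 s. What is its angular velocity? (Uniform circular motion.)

ω = 2π/T = 2π/7.3 = 0.8607 rad/s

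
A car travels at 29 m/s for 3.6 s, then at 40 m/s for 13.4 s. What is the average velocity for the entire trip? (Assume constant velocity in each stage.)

d₁ = v₁t₁ = 29 × 3.6 = 104.4 m
d₂ = v₂t₂ = 40 × 13.4 = 536.0 m
d_total = 640.4 m, t_total = 17.0 s
v_avg = d_total/t_total = 640.4/17.0 = 37.67 m/s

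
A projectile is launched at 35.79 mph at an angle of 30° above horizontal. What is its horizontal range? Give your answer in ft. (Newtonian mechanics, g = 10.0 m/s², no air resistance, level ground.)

v₀ = 35.79 mph × 0.44704 = 15.9996 m/s
R = v₀² × sin(2θ) / g = 15.9996² × sin(2 × 30°) / 10.0 = 255.987 × 0.866025 / 10.0 = 22.1691 m
R = 22.1691 m / 0.3048 = 72.73 ft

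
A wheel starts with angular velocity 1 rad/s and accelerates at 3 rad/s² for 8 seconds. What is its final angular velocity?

ω = ω₀ + αt = 1 + 3 × 8 = 25 rad/s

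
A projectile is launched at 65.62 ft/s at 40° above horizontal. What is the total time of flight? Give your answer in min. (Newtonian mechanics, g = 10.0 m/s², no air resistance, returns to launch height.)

v₀ = 65.62 ft/s × 0.3048 = 20.001 m/s
T = 2 × v₀ × sin(θ) / g = 2 × 20.001 × sin(40°) / 10.0 = 2 × 20.001 × 0.642788 / 10.0 = 2.57128 s
T = 2.57128 s / 60.0 = 0.04285 min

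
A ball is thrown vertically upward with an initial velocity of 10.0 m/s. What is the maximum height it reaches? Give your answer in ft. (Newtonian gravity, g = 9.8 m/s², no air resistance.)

h_max = v₀² / (2g) = 10.0² / (2 × 9.8) = 100.0 / 19.6 = 5.10204 m
h_max = 5.10204 m / 0.3048 = 16.74 ft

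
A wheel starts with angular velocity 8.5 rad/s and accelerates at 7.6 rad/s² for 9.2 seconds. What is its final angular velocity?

ω = ω₀ + αt = 8.5 + 7.6 × 9.2 = 78.42 rad/s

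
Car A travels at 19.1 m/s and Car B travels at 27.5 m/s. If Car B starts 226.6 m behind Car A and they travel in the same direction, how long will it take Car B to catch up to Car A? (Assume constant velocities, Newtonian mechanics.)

Relative speed: v_rel = 27.5 - 19.1 = 8.4 m/s
Time to catch: t = d₀/v_rel = 226.6/8.4 = 26.98 s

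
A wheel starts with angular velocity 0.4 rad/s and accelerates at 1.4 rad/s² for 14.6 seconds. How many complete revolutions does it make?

θ = ω₀t + ½αt² = 0.4×14.6 + ½×1.4×14.6² = 155.052 rad
Total revolutions = θ/(2π) = 155.052/(2π) = 24.68
Complete revolutions = ⌊24.68⌋ = 24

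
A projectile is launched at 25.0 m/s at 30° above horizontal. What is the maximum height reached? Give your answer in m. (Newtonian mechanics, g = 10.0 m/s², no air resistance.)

H = v₀² × sin²(θ) / (2g) = 25.0² × sin(30°)² / (2 × 10.0) = 625.0 × 0.25 / 20.0 = 7.812 m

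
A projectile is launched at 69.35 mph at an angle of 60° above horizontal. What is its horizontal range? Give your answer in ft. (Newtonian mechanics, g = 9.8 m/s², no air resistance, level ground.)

v₀ = 69.35 mph × 0.44704 = 31.0022 m/s
R = v₀² × sin(2θ) / g = 31.0022² × sin(2 × 60°) / 9.8 = 961.136 × 0.866025 / 9.8 = 84.9355 m
R = 84.9355 m / 0.3048 = 278.7 ft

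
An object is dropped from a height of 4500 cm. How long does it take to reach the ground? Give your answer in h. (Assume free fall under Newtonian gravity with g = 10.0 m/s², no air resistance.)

h = 4500 cm × 0.01 = 45.0 m
t = √(2h/g) = √(2 × 45.0 / 10.0) = 3.0 s
t = 3.0 s / 3600.0 = 0.0008333 h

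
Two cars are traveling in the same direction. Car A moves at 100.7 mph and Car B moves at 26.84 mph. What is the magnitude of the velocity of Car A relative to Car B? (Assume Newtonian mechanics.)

v_rel = |v_A - v_B| = |100.7 - 26.84| = 73.86 mph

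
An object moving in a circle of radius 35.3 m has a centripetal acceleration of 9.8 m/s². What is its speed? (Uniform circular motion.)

v = √(a_c × r) = √(9.8 × 35.3) = 18.6 m/s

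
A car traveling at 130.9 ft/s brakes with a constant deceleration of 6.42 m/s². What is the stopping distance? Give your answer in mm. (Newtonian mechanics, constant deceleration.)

v₀ = 130.9 ft/s × 0.3048 = 39.8983 m/s
d = v₀² / (2a) = 39.8983² / (2 × 6.42) = 1591.87 / 12.84 = 123.977 m
d = 123.977 m / 0.001 = 124000 mm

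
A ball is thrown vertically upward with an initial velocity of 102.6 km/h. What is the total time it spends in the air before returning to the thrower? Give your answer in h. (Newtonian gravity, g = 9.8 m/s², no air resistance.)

v₀ = 102.6 km/h × 0.2777777777777778 = 28.5 m/s
t_total = 2 × v₀ / g = 2 × 28.5 / 9.8 = 5.81633 s
t_total = 5.81633 s / 3600.0 = 0.001616 h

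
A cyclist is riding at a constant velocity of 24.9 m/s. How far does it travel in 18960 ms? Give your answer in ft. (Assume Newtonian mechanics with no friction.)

t = 18960 ms × 0.001 = 18.96 s
d = v × t = 24.9 × 18.96 = 472.104 m
d = 472.104 m / 0.3048 = 1549 ft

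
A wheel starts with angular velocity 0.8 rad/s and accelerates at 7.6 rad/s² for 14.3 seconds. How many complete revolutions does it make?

θ = ω₀t + ½αt² = 0.8×14.3 + ½×7.6×14.3² = 788.502 rad
Total revolutions = θ/(2π) = 788.502/(2π) = 125.49
Complete revolutions = ⌊125.49⌋ = 125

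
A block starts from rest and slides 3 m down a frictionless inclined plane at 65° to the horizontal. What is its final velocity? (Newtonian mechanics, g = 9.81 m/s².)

a = g sin(θ) = 9.81 × sin(65°) = 8.8909 m/s²
v = √(2ad) = √(2 × 8.8909 × 3) = 7.3 m/s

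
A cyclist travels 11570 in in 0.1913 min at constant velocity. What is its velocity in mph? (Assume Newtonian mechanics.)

d = 11570 in × 0.0254 = 293.878 m
t = 0.1913 min × 60.0 = 11.478 s
v = d / t = 293.878 / 11.478 = 25.6036 m/s
v = 25.6036 m/s / 0.44704 = 57.27 mph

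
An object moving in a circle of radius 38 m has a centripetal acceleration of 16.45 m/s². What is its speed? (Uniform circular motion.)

v = √(a_c × r) = √(16.45 × 38) = 25.0 m/s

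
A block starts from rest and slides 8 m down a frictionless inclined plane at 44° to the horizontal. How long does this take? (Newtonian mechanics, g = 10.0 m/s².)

a = g sin(θ) = 10.0 × sin(44°) = 6.9466 m/s²
t = √(2d/a) = √(2 × 8 / 6.9466) = 1.52 s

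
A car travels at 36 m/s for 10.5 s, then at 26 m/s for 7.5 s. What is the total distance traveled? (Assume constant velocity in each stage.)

d₁ = v₁t₁ = 36 × 10.5 = 378.0 m
d₂ = v₂t₂ = 26 × 7.5 = 195.0 m
d_total = 378.0 + 195.0 = 573.0 m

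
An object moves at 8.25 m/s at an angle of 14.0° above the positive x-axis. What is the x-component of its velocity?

vₓ = v cos(θ) = 8.25 × cos(14.0°) = 8.0 m/s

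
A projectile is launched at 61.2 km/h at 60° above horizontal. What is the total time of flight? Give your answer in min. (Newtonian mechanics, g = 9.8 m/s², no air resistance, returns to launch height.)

v₀ = 61.2 km/h × 0.2777777777777778 = 17.0 m/s
T = 2 × v₀ × sin(θ) / g = 2 × 17.0 × sin(60°) / 9.8 = 2 × 17.0 × 0.866025 / 9.8 = 3.00458 s
T = 3.00458 s / 60.0 = 0.05008 min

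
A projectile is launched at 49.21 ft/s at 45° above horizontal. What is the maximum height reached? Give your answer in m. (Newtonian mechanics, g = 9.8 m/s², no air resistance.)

v₀ = 49.21 ft/s × 0.3048 = 14.9992 m/s
H = v₀² × sin²(θ) / (2g) = 14.9992² × sin(45°)² / (2 × 9.8) = 224.976 × 0.5 / 19.6 = 5.739 m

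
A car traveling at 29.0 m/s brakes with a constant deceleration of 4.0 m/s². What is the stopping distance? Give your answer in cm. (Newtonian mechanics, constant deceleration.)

d = v₀² / (2a) = 29.0² / (2 × 4.0) = 841.0 / 8.0 = 105.125 m
d = 105.125 m / 0.01 = 10510 cm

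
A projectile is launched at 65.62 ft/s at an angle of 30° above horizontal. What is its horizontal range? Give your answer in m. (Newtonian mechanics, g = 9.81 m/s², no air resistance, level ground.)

v₀ = 65.62 ft/s × 0.3048 = 20.001 m/s
R = v₀² × sin(2θ) / g = 20.001² × sin(2 × 30°) / 9.81 = 400.04 × 0.866025 / 9.81 = 35.32 m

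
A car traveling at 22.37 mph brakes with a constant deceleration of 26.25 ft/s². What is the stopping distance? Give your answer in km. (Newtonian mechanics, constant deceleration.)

v₀ = 22.37 mph × 0.44704 = 10.0003 m/s
a = 26.25 ft/s² × 0.3048 = 8.001 m/s²
d = v₀² / (2a) = 10.0003² / (2 × 8.001) = 100.006 / 16.002 = 6.24959 m
d = 6.24959 m / 1000.0 = 0.00625 km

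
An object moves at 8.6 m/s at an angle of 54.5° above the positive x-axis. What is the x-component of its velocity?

vₓ = v cos(θ) = 8.6 × cos(54.5°) = 4.99 m/s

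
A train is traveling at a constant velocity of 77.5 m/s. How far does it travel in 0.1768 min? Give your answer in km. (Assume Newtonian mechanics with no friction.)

t = 0.1768 min × 60.0 = 10.608 s
d = v × t = 77.5 × 10.608 = 822.12 m
d = 822.12 m / 1000.0 = 0.8221 km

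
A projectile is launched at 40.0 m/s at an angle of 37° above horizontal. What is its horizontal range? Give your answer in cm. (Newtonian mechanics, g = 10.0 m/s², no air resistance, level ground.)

R = v₀² × sin(2θ) / g = 40.0² × sin(2 × 37°) / 10.0 = 1600.0 × 0.961262 / 10.0 = 153.802 m
R = 153.802 m / 0.01 = 15380 cm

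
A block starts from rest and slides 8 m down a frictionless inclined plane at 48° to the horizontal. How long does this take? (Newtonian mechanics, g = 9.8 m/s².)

a = g sin(θ) = 9.8 × sin(48°) = 7.2828 m/s²
t = √(2d/a) = √(2 × 8 / 7.2828) = 1.48 s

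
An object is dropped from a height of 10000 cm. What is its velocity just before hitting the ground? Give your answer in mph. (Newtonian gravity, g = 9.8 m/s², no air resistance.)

h = 10000 cm × 0.01 = 100.0 m
v = √(2gh) = √(2 × 9.8 × 100.0) = 44.2719 m/s
v = 44.2719 m/s / 0.44704 = 99.03 mph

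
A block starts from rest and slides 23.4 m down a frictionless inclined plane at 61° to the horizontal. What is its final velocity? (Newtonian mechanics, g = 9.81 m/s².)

a = g sin(θ) = 9.81 × sin(61°) = 8.58 m/s²
v = √(2ad) = √(2 × 8.58 × 23.4) = 20.04 m/s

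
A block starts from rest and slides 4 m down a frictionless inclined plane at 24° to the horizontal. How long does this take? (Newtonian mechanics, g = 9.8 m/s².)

a = g sin(θ) = 9.8 × sin(24°) = 3.986 m/s²
t = √(2d/a) = √(2 × 4 / 3.986) = 1.42 s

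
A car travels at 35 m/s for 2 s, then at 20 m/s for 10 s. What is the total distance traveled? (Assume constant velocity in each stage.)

d₁ = v₁t₁ = 35 × 2 = 70 m
d₂ = v₂t₂ = 20 × 10 = 200 m
d_total = 70 + 200 = 270 m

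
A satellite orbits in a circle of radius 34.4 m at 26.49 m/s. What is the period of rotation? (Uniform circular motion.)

T = 2πr/v = 2π×34.4/26.49 = 8.16 s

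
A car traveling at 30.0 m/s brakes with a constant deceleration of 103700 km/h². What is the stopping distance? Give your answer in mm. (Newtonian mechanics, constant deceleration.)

a = 103700 km/h² × 7.716049382716049e-05 = 8.00154 m/s²
d = v₀² / (2a) = 30.0² / (2 × 8.00154) = 900.0 / 16.0031 = 56.2391 m
d = 56.2391 m / 0.001 = 56240 mm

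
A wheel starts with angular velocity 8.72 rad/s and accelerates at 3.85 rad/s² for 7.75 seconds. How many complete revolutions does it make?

θ = ω₀t + ½αt² = 8.72×7.75 + ½×3.85×7.75² = 183.2003125 rad
Total revolutions = θ/(2π) = 183.2003125/(2π) = 29.16
Complete revolutions = ⌊29.16⌋ = 29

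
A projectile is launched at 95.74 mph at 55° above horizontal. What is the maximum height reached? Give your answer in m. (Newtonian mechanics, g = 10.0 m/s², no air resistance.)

v₀ = 95.74 mph × 0.44704 = 42.7996 m/s
H = v₀² × sin²(θ) / (2g) = 42.7996² × sin(55°)² / (2 × 10.0) = 1831.81 × 0.67101 / 20.0 = 61.46 m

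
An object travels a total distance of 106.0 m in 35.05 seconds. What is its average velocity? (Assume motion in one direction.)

v_avg = Δd / Δt = 106.0 / 35.05 = 3.02 m/s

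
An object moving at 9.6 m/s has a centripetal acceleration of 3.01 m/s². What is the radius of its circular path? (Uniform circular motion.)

r = v²/a_c = 9.6²/3.01 = 30.62 m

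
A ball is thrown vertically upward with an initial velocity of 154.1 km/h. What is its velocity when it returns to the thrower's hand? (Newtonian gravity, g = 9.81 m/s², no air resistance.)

By conservation of energy (no air resistance), the ball returns to the throw height with the same speed as launch, but directed downward.
|v_ground| = v₀ = 154.1 km/h
v_ground = 154.1 km/h (downward)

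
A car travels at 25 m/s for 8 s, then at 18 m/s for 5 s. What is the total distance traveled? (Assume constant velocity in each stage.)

d₁ = v₁t₁ = 25 × 8 = 200 m
d₂ = v₂t₂ = 18 × 5 = 90 m
d_total = 200 + 90 = 290 m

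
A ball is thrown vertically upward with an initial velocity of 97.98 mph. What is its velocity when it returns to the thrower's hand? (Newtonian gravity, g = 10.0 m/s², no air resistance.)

By conservation of energy (no air resistance), the ball returns to the throw height with the same speed as launch, but directed downward.
|v_ground| = v₀ = 97.98 mph
v_ground = 97.98 mph (downward)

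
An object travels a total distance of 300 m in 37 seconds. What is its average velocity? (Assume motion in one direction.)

v_avg = Δd / Δt = 300 / 37 = 8.11 m/s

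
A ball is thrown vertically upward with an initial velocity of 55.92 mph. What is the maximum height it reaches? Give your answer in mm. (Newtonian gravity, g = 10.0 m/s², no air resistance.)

v₀ = 55.92 mph × 0.44704 = 24.9985 m/s
h_max = v₀² / (2g) = 24.9985² / (2 × 10.0) = 624.925 / 20.0 = 31.2462 m
h_max = 31.2462 m / 0.001 = 31250 mm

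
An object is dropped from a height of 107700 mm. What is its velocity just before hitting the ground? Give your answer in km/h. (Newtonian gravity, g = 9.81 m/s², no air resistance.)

h = 107700 mm × 0.001 = 107.7 m
v = √(2gh) = √(2 × 9.81 × 107.7) = 45.9682 m/s
v = 45.9682 m/s / 0.2777777777777778 = 165.5 km/h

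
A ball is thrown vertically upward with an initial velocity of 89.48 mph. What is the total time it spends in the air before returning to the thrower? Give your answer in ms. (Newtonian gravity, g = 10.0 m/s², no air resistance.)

v₀ = 89.48 mph × 0.44704 = 40.0011 m/s
t_total = 2 × v₀ / g = 2 × 40.0011 / 10.0 = 8.00022 s
t_total = 8.00022 s / 0.001 = 8000 ms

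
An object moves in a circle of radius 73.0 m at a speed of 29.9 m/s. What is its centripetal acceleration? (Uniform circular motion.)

a_c = v²/r = 29.9²/73.0 = 894.01/73.0 = 12.25 m/s²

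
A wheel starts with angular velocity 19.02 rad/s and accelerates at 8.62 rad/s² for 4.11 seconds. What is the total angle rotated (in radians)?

θ = ω₀t + ½αt² = 19.02×4.11 + ½×8.62×4.11² = 150.98 rad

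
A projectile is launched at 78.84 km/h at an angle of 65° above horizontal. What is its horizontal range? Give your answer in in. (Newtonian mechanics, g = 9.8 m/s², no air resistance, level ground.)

v₀ = 78.84 km/h × 0.2777777777777778 = 21.9 m/s
R = v₀² × sin(2θ) / g = 21.9² × sin(2 × 65°) / 9.8 = 479.61 × 0.766044 / 9.8 = 37.49 m
R = 37.49 m / 0.0254 = 1476 in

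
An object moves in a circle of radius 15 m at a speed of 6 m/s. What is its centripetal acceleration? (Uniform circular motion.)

a_c = v²/r = 6²/15 = 36/15 = 2.4 m/s²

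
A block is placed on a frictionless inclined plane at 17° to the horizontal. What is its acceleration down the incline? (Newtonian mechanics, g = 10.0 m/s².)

a = g sin(θ) = 10.0 × sin(17°) = 10.0 × 0.2924 = 2.92 m/s²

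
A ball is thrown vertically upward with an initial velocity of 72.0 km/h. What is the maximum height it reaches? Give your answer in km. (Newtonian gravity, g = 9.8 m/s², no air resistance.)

v₀ = 72.0 km/h × 0.2777777777777778 = 20.0 m/s
h_max = v₀² / (2g) = 20.0² / (2 × 9.8) = 400.0 / 19.6 = 20.4082 m
h_max = 20.4082 m / 1000.0 = 0.02041 km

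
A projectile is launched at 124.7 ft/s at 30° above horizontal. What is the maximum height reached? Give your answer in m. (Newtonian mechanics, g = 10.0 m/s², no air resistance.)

v₀ = 124.7 ft/s × 0.3048 = 38.0086 m/s
H = v₀² × sin²(θ) / (2g) = 38.0086² × sin(30°)² / (2 × 10.0) = 1444.65 × 0.25 / 20.0 = 18.06 m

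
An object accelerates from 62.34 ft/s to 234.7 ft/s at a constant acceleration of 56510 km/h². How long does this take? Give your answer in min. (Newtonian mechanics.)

v₀ = 62.34 ft/s × 0.3048 = 19.0012 m/s
v = 234.7 ft/s × 0.3048 = 71.5366 m/s
a = 56510 km/h² × 7.716049382716049e-05 = 4.36034 m/s²
t = (v - v₀) / a = (71.5366 - 19.0012) / 4.36034 = 12.0485 s
t = 12.0485 s / 60.0 = 0.2008 min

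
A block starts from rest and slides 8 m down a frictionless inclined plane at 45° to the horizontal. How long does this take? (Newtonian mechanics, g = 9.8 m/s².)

a = g sin(θ) = 9.8 × sin(45°) = 6.9296 m/s²
t = √(2d/a) = √(2 × 8 / 6.9296) = 1.52 s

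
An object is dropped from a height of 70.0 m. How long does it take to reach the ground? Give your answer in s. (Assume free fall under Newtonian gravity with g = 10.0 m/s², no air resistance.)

t = √(2h/g) = √(2 × 70.0 / 10.0) = 3.742 s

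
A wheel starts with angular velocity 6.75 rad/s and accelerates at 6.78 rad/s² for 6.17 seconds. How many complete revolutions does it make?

θ = ω₀t + ½αt² = 6.75×6.17 + ½×6.78×6.17² = 170.701071 rad
Total revolutions = θ/(2π) = 170.701071/(2π) = 27.17
Complete revolutions = ⌊27.17⌋ = 27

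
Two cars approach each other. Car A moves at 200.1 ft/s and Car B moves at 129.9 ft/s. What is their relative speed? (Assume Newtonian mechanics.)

v_rel = v_A + v_B = 200.1 + 129.9 = 330.0 ft/s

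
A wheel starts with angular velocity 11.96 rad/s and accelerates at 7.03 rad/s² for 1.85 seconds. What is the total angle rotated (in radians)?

θ = ω₀t + ½αt² = 11.96×1.85 + ½×7.03×1.85² = 34.16 rad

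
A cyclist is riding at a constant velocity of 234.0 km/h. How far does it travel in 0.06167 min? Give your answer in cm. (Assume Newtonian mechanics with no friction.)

v = 234.0 km/h × 0.2777777777777778 = 65.0 m/s
t = 0.06167 min × 60.0 = 3.7002 s
d = v × t = 65.0 × 3.7002 = 240.513 m
d = 240.513 m / 0.01 = 24050 cm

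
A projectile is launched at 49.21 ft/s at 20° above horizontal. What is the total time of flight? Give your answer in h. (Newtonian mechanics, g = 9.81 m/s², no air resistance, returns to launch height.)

v₀ = 49.21 ft/s × 0.3048 = 14.9992 m/s
T = 2 × v₀ × sin(θ) / g = 2 × 14.9992 × sin(20°) / 9.81 = 2 × 14.9992 × 0.34202 / 9.81 = 1.04588 s
T = 1.04588 s / 3600.0 = 0.0002905 h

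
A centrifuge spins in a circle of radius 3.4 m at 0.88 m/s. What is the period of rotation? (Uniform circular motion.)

T = 2πr/v = 2π×3.4/0.88 = 24.28 s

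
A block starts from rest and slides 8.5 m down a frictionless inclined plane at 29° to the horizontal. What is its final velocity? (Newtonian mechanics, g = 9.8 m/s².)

a = g sin(θ) = 9.8 × sin(29°) = 4.7511 m/s²
v = √(2ad) = √(2 × 4.7511 × 8.5) = 8.99 m/s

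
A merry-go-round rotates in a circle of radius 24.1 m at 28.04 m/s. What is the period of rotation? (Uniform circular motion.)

T = 2πr/v = 2π×24.1/28.04 = 5.4 s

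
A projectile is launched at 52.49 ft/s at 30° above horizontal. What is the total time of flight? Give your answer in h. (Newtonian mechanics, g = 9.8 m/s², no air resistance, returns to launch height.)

v₀ = 52.49 ft/s × 0.3048 = 15.999 m/s
T = 2 × v₀ × sin(θ) / g = 2 × 15.999 × sin(30°) / 9.8 = 2 × 15.999 × 0.5 / 9.8 = 1.63255 s
T = 1.63255 s / 3600.0 = 0.0004535 h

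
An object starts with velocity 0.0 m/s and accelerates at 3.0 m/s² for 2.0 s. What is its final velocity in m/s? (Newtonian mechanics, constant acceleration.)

v = v₀ + a × t = 0.0 + 3.0 × 2.0 = 6.0 m/s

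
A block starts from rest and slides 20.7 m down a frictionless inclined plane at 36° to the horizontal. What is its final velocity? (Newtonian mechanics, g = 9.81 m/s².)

a = g sin(θ) = 9.81 × sin(36°) = 5.7662 m/s²
v = √(2ad) = √(2 × 5.7662 × 20.7) = 15.45 m/s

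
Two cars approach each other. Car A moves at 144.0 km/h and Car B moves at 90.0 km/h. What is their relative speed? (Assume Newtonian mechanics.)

v_rel = v_A + v_B = 144.0 + 90.0 = 234.0 km/h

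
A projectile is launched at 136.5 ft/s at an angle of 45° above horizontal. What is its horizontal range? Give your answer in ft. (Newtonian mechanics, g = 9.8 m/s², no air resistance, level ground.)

v₀ = 136.5 ft/s × 0.3048 = 41.6052 m/s
R = v₀² × sin(2θ) / g = 41.6052² × sin(2 × 45°) / 9.8 = 1730.99 × 1.0 / 9.8 = 176.632 m
R = 176.632 m / 0.3048 = 579.5 ft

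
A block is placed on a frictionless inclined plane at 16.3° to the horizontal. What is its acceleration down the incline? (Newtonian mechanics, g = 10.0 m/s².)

a = g sin(θ) = 10.0 × sin(16.3°) = 10.0 × 0.2807 = 2.81 m/s²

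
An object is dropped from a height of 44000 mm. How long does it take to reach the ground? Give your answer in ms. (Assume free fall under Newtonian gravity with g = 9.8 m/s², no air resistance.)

h = 44000 mm × 0.001 = 44.0 m
t = √(2h/g) = √(2 × 44.0 / 9.8) = 2.9966 s
t = 2.9966 s / 0.001 = 2997 ms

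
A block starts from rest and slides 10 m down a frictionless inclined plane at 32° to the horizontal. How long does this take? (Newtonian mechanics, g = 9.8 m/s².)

a = g sin(θ) = 9.8 × sin(32°) = 5.1932 m/s²
t = √(2d/a) = √(2 × 10 / 5.1932) = 1.96 s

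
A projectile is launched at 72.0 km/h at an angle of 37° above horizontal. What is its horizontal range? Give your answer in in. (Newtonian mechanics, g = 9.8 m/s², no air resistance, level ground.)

v₀ = 72.0 km/h × 0.2777777777777778 = 20.0 m/s
R = v₀² × sin(2θ) / g = 20.0² × sin(2 × 37°) / 9.8 = 400.0 × 0.961262 / 9.8 = 39.2352 m
R = 39.2352 m / 0.0254 = 1545 in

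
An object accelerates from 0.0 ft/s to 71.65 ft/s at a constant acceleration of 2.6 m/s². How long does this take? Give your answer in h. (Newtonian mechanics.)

v₀ = 0.0 ft/s × 0.3048 = 0.0 m/s
v = 71.65 ft/s × 0.3048 = 21.8389 m/s
t = (v - v₀) / a = (21.8389 - 0.0) / 2.6 = 8.39958 s
t = 8.39958 s / 3600.0 = 0.002333 h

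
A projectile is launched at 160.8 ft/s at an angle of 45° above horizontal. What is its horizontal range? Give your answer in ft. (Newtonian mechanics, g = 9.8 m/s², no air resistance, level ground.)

v₀ = 160.8 ft/s × 0.3048 = 49.0118 m/s
R = v₀² × sin(2θ) / g = 49.0118² × sin(2 × 45°) / 9.8 = 2402.16 × 1.0 / 9.8 = 245.118 m
R = 245.118 m / 0.3048 = 804.2 ft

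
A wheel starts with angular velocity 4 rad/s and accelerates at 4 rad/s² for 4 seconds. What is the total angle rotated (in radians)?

θ = ω₀t + ½αt² = 4×4 + ½×4×4² = 48.0 rad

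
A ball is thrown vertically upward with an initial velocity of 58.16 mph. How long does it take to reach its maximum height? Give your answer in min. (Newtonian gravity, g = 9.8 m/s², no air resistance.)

v₀ = 58.16 mph × 0.44704 = 25.9998 m/s
t_up = v₀ / g = 25.9998 / 9.8 = 2.65304 s
t_up = 2.65304 s / 60.0 = 0.04422 min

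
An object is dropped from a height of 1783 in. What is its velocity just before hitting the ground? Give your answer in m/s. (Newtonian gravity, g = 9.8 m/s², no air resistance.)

h = 1783 in × 0.0254 = 45.2882 m
v = √(2gh) = √(2 × 9.8 × 45.2882) = 29.79 m/s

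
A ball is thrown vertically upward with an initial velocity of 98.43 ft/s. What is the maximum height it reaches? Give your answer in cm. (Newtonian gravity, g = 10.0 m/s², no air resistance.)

v₀ = 98.43 ft/s × 0.3048 = 30.0015 m/s
h_max = v₀² / (2g) = 30.0015² / (2 × 10.0) = 900.09 / 20.0 = 45.0045 m
h_max = 45.0045 m / 0.01 = 4500 cm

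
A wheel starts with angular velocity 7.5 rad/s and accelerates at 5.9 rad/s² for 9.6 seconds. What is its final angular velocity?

ω = ω₀ + αt = 7.5 + 5.9 × 9.6 = 64.14 rad/s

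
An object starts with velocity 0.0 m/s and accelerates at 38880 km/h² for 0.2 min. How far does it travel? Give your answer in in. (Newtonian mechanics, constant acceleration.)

a = 38880 km/h² × 7.716049382716049e-05 = 3.0 m/s²
t = 0.2 min × 60.0 = 12.0 s
d = v₀ × t + ½ × a × t² = 0.0 × 12.0 + 0.5 × 3.0 × 12.0² = 216.0 m
d = 216.0 m / 0.0254 = 8504 in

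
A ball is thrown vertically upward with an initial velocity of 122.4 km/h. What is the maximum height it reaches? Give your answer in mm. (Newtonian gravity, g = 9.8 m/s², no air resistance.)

v₀ = 122.4 km/h × 0.2777777777777778 = 34.0 m/s
h_max = v₀² / (2g) = 34.0² / (2 × 9.8) = 1156.0 / 19.6 = 58.9796 m
h_max = 58.9796 m / 0.001 = 58980 mm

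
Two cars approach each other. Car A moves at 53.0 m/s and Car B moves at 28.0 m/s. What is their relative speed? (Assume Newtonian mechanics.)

v_rel = v_A + v_B = 53.0 + 28.0 = 81.0 m/s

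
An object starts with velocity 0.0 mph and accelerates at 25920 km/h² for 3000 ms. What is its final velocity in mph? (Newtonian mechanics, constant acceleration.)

v₀ = 0.0 mph × 0.44704 = 0.0 m/s
a = 25920 km/h² × 7.716049382716049e-05 = 2.0 m/s²
t = 3000 ms × 0.001 = 3.0 s
v = v₀ + a × t = 0.0 + 2.0 × 3.0 = 6.0 m/s
v = 6.0 m/s / 0.44704 = 13.42 mph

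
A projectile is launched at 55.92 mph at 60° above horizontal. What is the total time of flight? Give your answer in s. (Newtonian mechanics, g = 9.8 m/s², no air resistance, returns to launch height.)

v₀ = 55.92 mph × 0.44704 = 24.9985 m/s
T = 2 × v₀ × sin(θ) / g = 2 × 24.9985 × sin(60°) / 9.8 = 2 × 24.9985 × 0.866025 / 9.8 = 4.418 s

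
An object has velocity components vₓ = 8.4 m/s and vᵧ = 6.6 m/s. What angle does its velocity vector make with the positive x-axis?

θ = arctan(vᵧ/vₓ) = arctan(6.6/8.4) = 38.16°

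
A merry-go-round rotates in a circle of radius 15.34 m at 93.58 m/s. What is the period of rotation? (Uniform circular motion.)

T = 2πr/v = 2π×15.34/93.58 = 1.03 s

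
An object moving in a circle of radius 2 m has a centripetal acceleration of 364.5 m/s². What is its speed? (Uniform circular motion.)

v = √(a_c × r) = √(364.5 × 2) = 27.0 m/s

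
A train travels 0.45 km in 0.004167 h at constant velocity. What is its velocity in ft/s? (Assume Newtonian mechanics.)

d = 0.45 km × 1000.0 = 450.0 m
t = 0.004167 h × 3600.0 = 15.0012 s
v = d / t = 450.0 / 15.0012 = 29.9976 m/s
v = 29.9976 m/s / 0.3048 = 98.42 ft/s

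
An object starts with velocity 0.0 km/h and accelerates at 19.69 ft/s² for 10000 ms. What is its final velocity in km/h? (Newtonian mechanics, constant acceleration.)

v₀ = 0.0 km/h × 0.2777777777777778 = 0.0 m/s
a = 19.69 ft/s² × 0.3048 = 6.00151 m/s²
t = 10000 ms × 0.001 = 10.0 s
v = v₀ + a × t = 0.0 + 6.00151 × 10.0 = 60.0151 m/s
v = 60.0151 m/s / 0.2777777777777778 = 216.1 km/h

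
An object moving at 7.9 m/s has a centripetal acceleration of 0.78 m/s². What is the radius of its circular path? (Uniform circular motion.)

r = v²/a_c = 7.9²/0.78 = 80.01 m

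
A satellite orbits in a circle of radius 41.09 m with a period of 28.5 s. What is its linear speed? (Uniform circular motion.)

v = 2πr/T = 2π×41.09/28.5 = 9.06 m/s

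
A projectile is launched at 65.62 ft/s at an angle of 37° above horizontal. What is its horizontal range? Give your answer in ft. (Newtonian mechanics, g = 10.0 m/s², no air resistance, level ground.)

v₀ = 65.62 ft/s × 0.3048 = 20.001 m/s
R = v₀² × sin(2θ) / g = 20.001² × sin(2 × 37°) / 10.0 = 400.04 × 0.961262 / 10.0 = 38.4543 m
R = 38.4543 m / 0.3048 = 126.2 ft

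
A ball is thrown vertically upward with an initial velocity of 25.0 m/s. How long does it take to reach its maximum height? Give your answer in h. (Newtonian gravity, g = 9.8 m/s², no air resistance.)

t_up = v₀ / g = 25.0 / 9.8 = 2.55102 s
t_up = 2.55102 s / 3600.0 = 0.0007086 h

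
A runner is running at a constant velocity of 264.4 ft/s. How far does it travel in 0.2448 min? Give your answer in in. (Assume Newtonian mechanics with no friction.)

v = 264.4 ft/s × 0.3048 = 80.5891 m/s
t = 0.2448 min × 60.0 = 14.688 s
d = v × t = 80.5891 × 14.688 = 1183.69 m
d = 1183.69 m / 0.0254 = 46600 in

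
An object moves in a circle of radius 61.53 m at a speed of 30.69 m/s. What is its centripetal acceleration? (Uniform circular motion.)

a_c = v²/r = 30.69²/61.53 = 941.8761/61.53 = 15.31 m/s²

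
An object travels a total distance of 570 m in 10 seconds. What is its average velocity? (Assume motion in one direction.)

v_avg = Δd / Δt = 570 / 10 = 57.0 m/s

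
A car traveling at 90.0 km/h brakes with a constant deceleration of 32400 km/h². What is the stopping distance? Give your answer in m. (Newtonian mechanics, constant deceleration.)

v₀ = 90.0 km/h × 0.2777777777777778 = 25.0 m/s
a = 32400 km/h² × 7.716049382716049e-05 = 2.5 m/s²
d = v₀² / (2a) = 25.0² / (2 × 2.5) = 625.0 / 5.0 = 125.0 m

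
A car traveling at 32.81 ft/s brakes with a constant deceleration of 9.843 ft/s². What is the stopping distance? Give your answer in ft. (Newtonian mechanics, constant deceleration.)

v₀ = 32.81 ft/s × 0.3048 = 10.0005 m/s
a = 9.843 ft/s² × 0.3048 = 3.00015 m/s²
d = v₀² / (2a) = 10.0005² / (2 × 3.00015) = 100.01 / 6.0003 = 16.6675 m
d = 16.6675 m / 0.3048 = 54.68 ft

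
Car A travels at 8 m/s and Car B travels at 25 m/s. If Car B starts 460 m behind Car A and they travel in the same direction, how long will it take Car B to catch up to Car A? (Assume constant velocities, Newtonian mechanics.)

Relative speed: v_rel = 25 - 8 = 17 m/s
Time to catch: t = d₀/v_rel = 460/17 = 27.06 s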